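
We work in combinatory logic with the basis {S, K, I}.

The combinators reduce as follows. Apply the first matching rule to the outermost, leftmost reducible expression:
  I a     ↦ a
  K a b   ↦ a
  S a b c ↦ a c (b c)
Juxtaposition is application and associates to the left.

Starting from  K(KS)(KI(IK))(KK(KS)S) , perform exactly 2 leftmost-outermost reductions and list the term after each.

Answer: after 2 steps: S

Reduction:
  start: K(KS)(KI(IK))(KK(KS)S)
  →1  KS(KK(KS)S)
  →2  S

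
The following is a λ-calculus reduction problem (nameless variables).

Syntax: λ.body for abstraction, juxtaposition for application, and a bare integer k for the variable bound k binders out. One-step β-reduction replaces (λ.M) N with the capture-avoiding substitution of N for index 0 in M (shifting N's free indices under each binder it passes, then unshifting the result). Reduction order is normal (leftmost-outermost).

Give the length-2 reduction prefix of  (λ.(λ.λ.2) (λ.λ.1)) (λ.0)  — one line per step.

Answer: after 2 steps: λ.λ.0

Derivation:
  start: (λ.(λ.λ.2) (λ.λ.1)) (λ.0)
  →1  (λ.λ.λ.0) (λ.λ.1)
  →2  λ.λ.0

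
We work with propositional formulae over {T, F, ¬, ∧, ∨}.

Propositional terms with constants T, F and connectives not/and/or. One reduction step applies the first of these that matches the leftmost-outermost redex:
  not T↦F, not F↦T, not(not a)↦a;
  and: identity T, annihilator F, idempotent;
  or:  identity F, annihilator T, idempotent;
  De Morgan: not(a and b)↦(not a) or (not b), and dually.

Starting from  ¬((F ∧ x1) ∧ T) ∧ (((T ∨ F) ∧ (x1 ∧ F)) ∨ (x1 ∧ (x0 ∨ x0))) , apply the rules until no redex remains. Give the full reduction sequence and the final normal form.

Answer: normal form = x1 ∧ x0  (in 11 steps)

Derivation:
  start: ¬((F ∧ x1) ∧ T) ∧ (((T ∨ F) ∧ (x1 ∧ F)) ∨ (x1 ∧ (x0 ∨ x0)))
  step 1: (¬(F ∧ x1) ∨ ¬T) ∧ (((T ∨ F) ∧ (x1 ∧ F)) ∨ (x1 ∧ (x0 ∨ x0)))
  step 2: ((¬F ∨ ¬x1) ∨ ¬T) ∧ (((T ∨ F) ∧ (x1 ∧ F)) ∨ (x1 ∧ (x0 ∨ x0)))
  step 3: ((T ∨ ¬x1) ∨ ¬T) ∧ (((T ∨ F) ∧ (x1 ∧ F)) ∨ (x1 ∧ (x0 ∨ x0)))
  step 4: (T ∨ ¬T) ∧ (((T ∨ F) ∧ (x1 ∧ F)) ∨ (x1 ∧ (x0 ∨ x0)))
  step 5: T ∧ (((T ∨ F) ∧ (x1 ∧ F)) ∨ (x1 ∧ (x0 ∨ x0)))
  step 6: ((T ∨ F) ∧ (x1 ∧ F)) ∨ (x1 ∧ (x0 ∨ x0))
  step 7: (T ∧ (x1 ∧ F)) ∨ (x1 ∧ (x0 ∨ x0))
  step 8: (x1 ∧ F) ∨ (x1 ∧ (x0 ∨ x0))
  step 9: F ∨ (x1 ∧ (x0 ∨ x0))
  step 10: x1 ∧ (x0 ∨ x0)
  step 11: x1 ∧ x0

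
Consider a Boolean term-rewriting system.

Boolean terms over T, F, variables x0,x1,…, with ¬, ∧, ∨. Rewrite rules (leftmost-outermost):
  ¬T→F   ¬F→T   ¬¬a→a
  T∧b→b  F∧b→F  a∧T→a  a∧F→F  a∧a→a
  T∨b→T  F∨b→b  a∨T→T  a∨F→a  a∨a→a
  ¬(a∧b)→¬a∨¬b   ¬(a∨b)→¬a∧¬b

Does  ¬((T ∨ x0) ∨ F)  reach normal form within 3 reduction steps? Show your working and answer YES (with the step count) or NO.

  start: ¬((T ∨ x0) ∨ F)
  [1] ¬(T ∨ x0) ∧ ¬F
  [2] (¬T ∧ ¬x0) ∧ ¬F
  [3] (F ∧ ¬x0) ∧ ¬F

Answer: NO — after 3 steps the term is (F ∧ ¬x0) ∧ ¬F, not yet normal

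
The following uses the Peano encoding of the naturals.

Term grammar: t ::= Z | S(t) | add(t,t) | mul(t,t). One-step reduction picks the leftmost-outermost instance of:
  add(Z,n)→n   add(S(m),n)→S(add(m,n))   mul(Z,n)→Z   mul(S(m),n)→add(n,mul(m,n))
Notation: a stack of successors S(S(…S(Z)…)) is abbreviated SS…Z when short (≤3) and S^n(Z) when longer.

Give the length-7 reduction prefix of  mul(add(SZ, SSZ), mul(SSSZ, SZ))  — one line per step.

  start: mul(add(SZ, SSZ), mul(SSSZ, SZ))
  →1  mul(S(add(Z, SSZ)), mul(SSSZ, SZ))
  →2  add(mul(SSSZ, SZ), mul(add(Z, SSZ), mul(SSSZ, SZ)))
  →3  add(add(SZ, mul(SSZ, SZ)), mul(add(Z, SSZ), mul(SSSZ, SZ)))
  →4  add(S(add(Z, mul(SSZ, SZ))), mul(add(Z, SSZ), mul(SSSZ, SZ)))
  →5  S(add(add(Z, mul(SSZ, SZ)), mul(add(Z, SSZ), mul(SSSZ, SZ))))
  →6  S(add(mul(SSZ, SZ), mul(add(Z, SSZ), mul(SSSZ, SZ))))
  →7  S(add(add(SZ, mul(SZ, SZ)), mul(add(Z, SSZ), mul(SSSZ, SZ))))

Answer: after 7 steps: S(add(add(SZ, mul(SZ, SZ)), mul(add(Z, SSZ), mul(SSSZ, SZ))))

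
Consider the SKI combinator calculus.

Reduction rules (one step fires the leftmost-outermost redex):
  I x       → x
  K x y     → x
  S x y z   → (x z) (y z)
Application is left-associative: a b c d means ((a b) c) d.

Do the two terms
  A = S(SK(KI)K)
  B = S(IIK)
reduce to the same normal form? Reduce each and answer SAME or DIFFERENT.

Term A:
  start: S(SK(KI)K)
  →1  S(KK(KIK))
  →2  SK

Term B:
  start: S(IIK)
  →1  S(IK)
  →2  SK

Answer: SAME — A ⇓ SK, B ⇓ SK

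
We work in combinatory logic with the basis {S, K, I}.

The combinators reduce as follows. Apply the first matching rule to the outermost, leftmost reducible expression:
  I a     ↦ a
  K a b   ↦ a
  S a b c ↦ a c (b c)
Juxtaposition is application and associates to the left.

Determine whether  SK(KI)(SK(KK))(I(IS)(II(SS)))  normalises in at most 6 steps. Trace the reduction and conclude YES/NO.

  start: SK(KI)(SK(KK))(I(IS)(II(SS)))
  [1] K(SK(KK))(KI(SK(KK)))(I(IS)(II(SS)))
  [2] SK(KK)(I(IS)(II(SS)))
  [3] K(I(IS)(II(SS)))(KK(I(IS)(II(SS))))
  [4] I(IS)(II(SS))
  [5] IS(II(SS))
  [6] S(II(SS))

Answer: NO — after 6 steps the term is S(II(SS)), not yet normal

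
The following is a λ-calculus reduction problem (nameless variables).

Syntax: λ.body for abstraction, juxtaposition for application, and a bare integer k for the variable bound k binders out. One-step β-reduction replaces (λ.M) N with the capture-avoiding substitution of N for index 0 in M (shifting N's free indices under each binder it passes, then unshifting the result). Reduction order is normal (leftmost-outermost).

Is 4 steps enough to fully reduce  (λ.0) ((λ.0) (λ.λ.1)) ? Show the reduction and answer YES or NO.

Answer: YES — reaches normal form λ.λ.1 in 2 ≤ 4 steps

Derivation:
  start: (λ.0) ((λ.0) (λ.λ.1))
  →1  (λ.0) (λ.λ.1)
  →2  λ.λ.1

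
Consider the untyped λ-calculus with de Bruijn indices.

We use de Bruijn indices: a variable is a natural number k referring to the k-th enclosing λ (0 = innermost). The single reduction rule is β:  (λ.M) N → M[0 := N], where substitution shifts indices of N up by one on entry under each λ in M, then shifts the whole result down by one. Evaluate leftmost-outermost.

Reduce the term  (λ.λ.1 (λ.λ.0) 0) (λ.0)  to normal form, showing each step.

  start: (λ.λ.1 (λ.λ.0) 0) (λ.0)
  step 1: λ.(λ.0) (λ.λ.0) 0
  step 2: λ.(λ.λ.0) 0
  step 3: λ.λ.0

Answer: normal form = λ.λ.0  (in 3 steps)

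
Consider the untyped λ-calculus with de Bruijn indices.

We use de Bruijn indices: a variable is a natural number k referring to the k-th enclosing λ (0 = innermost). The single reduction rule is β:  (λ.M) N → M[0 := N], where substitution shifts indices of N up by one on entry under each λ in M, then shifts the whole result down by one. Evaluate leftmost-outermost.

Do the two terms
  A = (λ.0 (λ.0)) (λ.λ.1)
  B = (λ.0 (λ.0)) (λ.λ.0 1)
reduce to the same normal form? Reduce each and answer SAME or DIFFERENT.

Term A:
  start: (λ.0 (λ.0)) (λ.λ.1)
  [1] (λ.λ.1) (λ.0)
  [2] λ.λ.0

Term B:
  start: (λ.0 (λ.0)) (λ.λ.0 1)
  [1] (λ.λ.0 1) (λ.0)
  [2] λ.0 (λ.0)

Answer: DIFFERENT — A ⇓ λ.λ.0, B ⇓ λ.0 (λ.0)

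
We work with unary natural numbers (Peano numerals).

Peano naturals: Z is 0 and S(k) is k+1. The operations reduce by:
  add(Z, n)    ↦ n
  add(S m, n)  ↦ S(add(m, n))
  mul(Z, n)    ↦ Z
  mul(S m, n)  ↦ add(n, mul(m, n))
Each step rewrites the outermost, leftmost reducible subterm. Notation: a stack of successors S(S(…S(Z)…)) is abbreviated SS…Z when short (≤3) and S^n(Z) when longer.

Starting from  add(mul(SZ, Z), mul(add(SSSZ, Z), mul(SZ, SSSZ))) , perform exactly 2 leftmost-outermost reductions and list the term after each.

  start: add(mul(SZ, Z), mul(add(SSSZ, Z), mul(SZ, SSSZ)))
  step 1: add(add(Z, mul(Z, Z)), mul(add(SSSZ, Z), mul(SZ, SSSZ)))
  step 2: add(mul(Z, Z), mul(add(SSSZ, Z), mul(SZ, SSSZ)))

Answer: after 2 steps: add(mul(Z, Z), mul(add(SSSZ, Z), mul(SZ, SSSZ)))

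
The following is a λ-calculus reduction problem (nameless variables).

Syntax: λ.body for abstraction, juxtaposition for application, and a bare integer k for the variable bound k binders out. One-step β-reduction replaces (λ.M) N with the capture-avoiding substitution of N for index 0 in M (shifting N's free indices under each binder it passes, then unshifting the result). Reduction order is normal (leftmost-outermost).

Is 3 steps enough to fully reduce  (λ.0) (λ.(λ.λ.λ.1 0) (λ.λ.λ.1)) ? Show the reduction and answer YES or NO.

Answer: YES — reaches normal form λ.λ.λ.1 0 in 2 ≤ 3 steps

Working:
  start: (λ.0) (λ.(λ.λ.λ.1 0) (λ.λ.λ.1))
  →1  λ.(λ.λ.λ.1 0) (λ.λ.λ.1)
  →2  λ.λ.λ.1 0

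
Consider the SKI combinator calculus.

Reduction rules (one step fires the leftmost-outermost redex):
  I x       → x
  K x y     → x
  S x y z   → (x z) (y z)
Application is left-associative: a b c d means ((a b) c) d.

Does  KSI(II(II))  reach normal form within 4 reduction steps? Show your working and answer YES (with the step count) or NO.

  start: KSI(II(II))
  step 1: S(II(II))
  step 2: S(I(II))
  step 3: S(II)
  step 4: SI

Answer: YES — reaches normal form SI in 4 ≤ 4 steps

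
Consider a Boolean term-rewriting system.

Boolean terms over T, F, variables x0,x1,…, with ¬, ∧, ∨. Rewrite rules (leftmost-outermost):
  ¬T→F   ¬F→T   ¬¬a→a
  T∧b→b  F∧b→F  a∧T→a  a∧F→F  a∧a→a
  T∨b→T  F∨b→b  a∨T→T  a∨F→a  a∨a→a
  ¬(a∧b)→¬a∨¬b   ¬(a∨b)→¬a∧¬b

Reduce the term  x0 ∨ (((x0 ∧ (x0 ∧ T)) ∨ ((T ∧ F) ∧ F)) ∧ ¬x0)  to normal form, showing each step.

Answer: normal form = x0 ∨ (x0 ∧ ¬x0)  (in 4 steps)

Reduction:
  start: x0 ∨ (((x0 ∧ (x0 ∧ T)) ∨ ((T ∧ F) ∧ F)) ∧ ¬x0)
  step 1: x0 ∨ (((x0 ∧ x0) ∨ ((T ∧ F) ∧ F)) ∧ ¬x0)
  step 2: x0 ∨ ((x0 ∨ ((T ∧ F) ∧ F)) ∧ ¬x0)
  step 3: x0 ∨ ((x0 ∨ F) ∧ ¬x0)
  step 4: x0 ∨ (x0 ∧ ¬x0)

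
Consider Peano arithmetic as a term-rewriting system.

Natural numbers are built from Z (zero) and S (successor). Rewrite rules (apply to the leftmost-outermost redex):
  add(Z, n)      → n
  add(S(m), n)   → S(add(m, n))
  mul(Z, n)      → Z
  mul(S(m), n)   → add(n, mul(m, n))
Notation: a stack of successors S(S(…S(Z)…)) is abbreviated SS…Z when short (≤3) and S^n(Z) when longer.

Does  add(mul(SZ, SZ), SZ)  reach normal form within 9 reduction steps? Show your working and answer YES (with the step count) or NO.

Answer: YES — reaches normal form SSZ in 6 ≤ 9 steps

Working:
  start: add(mul(SZ, SZ), SZ)
  [1] add(add(SZ, mul(Z, SZ)), SZ)
  [2] add(S(add(Z, mul(Z, SZ))), SZ)
  [3] S(add(add(Z, mul(Z, SZ)), SZ))
  [4] S(add(mul(Z, SZ), SZ))
  [5] S(add(Z, SZ))
  [6] SSZ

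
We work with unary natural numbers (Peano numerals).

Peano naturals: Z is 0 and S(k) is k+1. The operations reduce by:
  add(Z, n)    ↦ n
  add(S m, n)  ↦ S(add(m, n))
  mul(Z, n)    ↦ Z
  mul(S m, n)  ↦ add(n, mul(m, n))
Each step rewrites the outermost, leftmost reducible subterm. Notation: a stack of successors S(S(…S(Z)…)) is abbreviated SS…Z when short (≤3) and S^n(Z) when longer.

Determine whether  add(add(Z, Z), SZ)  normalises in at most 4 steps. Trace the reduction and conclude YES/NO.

  start: add(add(Z, Z), SZ)
  step 1: add(Z, SZ)
  step 2: SZ

Answer: YES — reaches normal form SZ in 2 ≤ 4 steps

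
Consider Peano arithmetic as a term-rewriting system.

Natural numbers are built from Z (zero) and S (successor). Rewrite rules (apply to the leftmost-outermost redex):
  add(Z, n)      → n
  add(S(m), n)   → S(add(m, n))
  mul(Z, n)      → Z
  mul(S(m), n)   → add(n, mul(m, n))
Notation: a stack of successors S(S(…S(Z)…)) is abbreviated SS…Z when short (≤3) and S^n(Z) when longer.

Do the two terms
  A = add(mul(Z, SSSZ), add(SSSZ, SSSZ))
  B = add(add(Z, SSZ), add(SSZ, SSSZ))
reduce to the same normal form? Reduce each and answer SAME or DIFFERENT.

Term A:
  start: add(mul(Z, SSSZ), add(SSSZ, SSSZ))
  →1  add(Z, add(SSSZ, SSSZ))
  →2  add(SSSZ, SSSZ)
  →3  S(add(SSZ, SSSZ))
  →4  S(S(add(SZ, SSSZ)))
  →5  S(S(S(add(Z, SSSZ))))
  →6  S^6(Z)

Term B:
  start: add(add(Z, SSZ), add(SSZ, SSSZ))
  →1  add(SSZ, add(SSZ, SSSZ))
  →2  S(add(SZ, add(SSZ, SSSZ)))
  →3  S(S(add(Z, add(SSZ, SSSZ))))
  →4  S(S(add(SSZ, SSSZ)))
  →5  S(S(S(add(SZ, SSSZ))))
  →6  S(S(S(S(add(Z, SSSZ)))))
  →7  S^7(Z)

Answer: DIFFERENT — A ⇓ S^6(Z), B ⇓ S^7(Z)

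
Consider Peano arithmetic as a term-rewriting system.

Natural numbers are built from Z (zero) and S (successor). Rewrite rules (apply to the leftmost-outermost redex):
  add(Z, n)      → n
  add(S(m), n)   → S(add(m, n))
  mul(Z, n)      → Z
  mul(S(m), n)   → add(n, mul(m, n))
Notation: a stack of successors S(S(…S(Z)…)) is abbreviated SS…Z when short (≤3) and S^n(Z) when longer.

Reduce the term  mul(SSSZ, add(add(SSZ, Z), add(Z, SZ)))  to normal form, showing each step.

Answer: normal form = S^9(Z)  (in 37 steps)

Reduction:
  start: mul(SSSZ, add(add(SSZ, Z), add(Z, SZ)))
  step 1: add(add(add(SSZ, Z), add(Z, SZ)), mul(SSZ, add(add(SSZ, Z), add(Z, SZ))))
  step 2: add(add(S(add(SZ, Z)), add(Z, SZ)), mul(SSZ, add(add(SSZ, Z), add(Z, SZ))))
  step 3: add(S(add(add(SZ, Z), add(Z, SZ))), mul(SSZ, add(add(SSZ, Z), add(Z, SZ))))
  step 4: S(add(add(add(SZ, Z), add(Z, SZ)), mul(SSZ, add(add(SSZ, Z), add(Z, SZ)))))
  step 5: S(add(add(S(add(Z, Z)), add(Z, SZ)), mul(SSZ, add(add(SSZ, Z), add(Z, SZ)))))
  step 6: S(add(S(add(add(Z, Z), add(Z, SZ))), mul(SSZ, add(add(SSZ, Z), add(Z, SZ)))))
  step 7: S(S(add(add(add(Z, Z), add(Z, SZ)), mul(SSZ, add(add(SSZ, Z), add(Z, SZ))))))
  step 8: S(S(add(add(Z, add(Z, SZ)), mul(SSZ, add(add(SSZ, Z), add(Z, SZ))))))
  step 9: S(S(add(add(Z, SZ), mul(SSZ, add(add(SSZ, Z), add(Z, SZ))))))
  step 10: S(S(add(SZ, mul(SSZ, add(add(SSZ, Z), add(Z, SZ))))))
  step 11: S(S(S(add(Z, mul(SSZ, add(add(SSZ, Z), add(Z, SZ)))))))
  step 12: S(S(S(mul(SSZ, add(add(SSZ, Z), add(Z, SZ))))))
  step 13: S(S(S(add(add(add(SSZ, Z), add(Z, SZ)), mul(SZ, add(add(SSZ, Z), add(Z, SZ)))))))
  step 14: S(S(S(add(add(S(add(SZ, Z)), add(Z, SZ)), mul(SZ, add(add(SSZ, Z), add(Z, SZ)))))))
  step 15: S(S(S(add(S(add(add(SZ, Z), add(Z, SZ))), mul(SZ, add(add(SSZ, Z), add(Z, SZ)))))))
  step 16: S(S(S(S(add(add(add(SZ, Z), add(Z, SZ)), mul(SZ, add(add(SSZ, Z), add(Z, SZ))))))))
  step 17: S(S(S(S(add(add(S(add(Z, Z)), add(Z, SZ)), mul(SZ, add(add(SSZ, Z), add(Z, SZ))))))))
  step 18: S(S(S(S(add(S(add(add(Z, Z), add(Z, SZ))), mul(SZ, add(add(SSZ, Z), add(Z, SZ))))))))
  step 19: S(S(S(S(S(add(add(add(Z, Z), add(Z, SZ)), mul(SZ, add(add(SSZ, Z), add(Z, SZ)))))))))
  step 20: S(S(S(S(S(add(add(Z, add(Z, SZ)), mul(SZ, add(add(SSZ, Z), add(Z, SZ)))))))))
  step 21: S(S(S(S(S(add(add(Z, SZ), mul(SZ, add(add(SSZ, Z), add(Z, SZ)))))))))
  step 22: S(S(S(S(S(add(SZ, mul(SZ, add(add(SSZ, Z), add(Z, SZ)))))))))
  step 23: S(S(S(S(S(S(add(Z, mul(SZ, add(add(SSZ, Z), add(Z, SZ))))))))))
  step 24: S(S(S(S(S(S(mul(SZ, add(add(SSZ, Z), add(Z, SZ)))))))))
  step 25: S(S(S(S(S(S(add(add(add(SSZ, Z), add(Z, SZ)), mul(Z, add(add(SSZ, Z), add(Z, SZ))))))))))
  step 26: S(S(S(S(S(S(add(add(S(add(SZ, Z)), add(Z, SZ)), mul(Z, add(add(SSZ, Z), add(Z, SZ))))))))))
  step 27: S(S(S(S(S(S(add(S(add(add(SZ, Z), add(Z, SZ))), mul(Z, add(add(SSZ, Z), add(Z, SZ))))))))))
  step 28: S(S(S(S(S(S(S(add(add(add(SZ, Z), add(Z, SZ)), mul(Z, add(add(SSZ, Z), add(Z, SZ)))))))))))
  step 29: S(S(S(S(S(S(S(add(add(S(add(Z, Z)), add(Z, SZ)), mul(Z, add(add(SSZ, Z), add(Z, SZ)))))))))))
  step 30: S(S(S(S(S(S(S(add(S(add(add(Z, Z), add(Z, SZ))), mul(Z, add(add(SSZ, Z), add(Z, SZ)))))))))))
  step 31: S(S(S(S(S(S(S(S(add(add(add(Z, Z), add(Z, SZ)), mul(Z, add(add(SSZ, Z), add(Z, SZ))))))))))))
  step 32: S(S(S(S(S(S(S(S(add(add(Z, add(Z, SZ)), mul(Z, add(add(SSZ, Z), add(Z, SZ))))))))))))
  step 33: S(S(S(S(S(S(S(S(add(add(Z, SZ), mul(Z, add(add(SSZ, Z), add(Z, SZ))))))))))))
  step 34: S(S(S(S(S(S(S(S(add(SZ, mul(Z, add(add(SSZ, Z), add(Z, SZ))))))))))))
  step 35: S(S(S(S(S(S(S(S(S(add(Z, mul(Z, add(add(SSZ, Z), add(Z, SZ)))))))))))))
  step 36: S(S(S(S(S(S(S(S(S(mul(Z, add(add(SSZ, Z), add(Z, SZ))))))))))))
  step 37: S^9(Z)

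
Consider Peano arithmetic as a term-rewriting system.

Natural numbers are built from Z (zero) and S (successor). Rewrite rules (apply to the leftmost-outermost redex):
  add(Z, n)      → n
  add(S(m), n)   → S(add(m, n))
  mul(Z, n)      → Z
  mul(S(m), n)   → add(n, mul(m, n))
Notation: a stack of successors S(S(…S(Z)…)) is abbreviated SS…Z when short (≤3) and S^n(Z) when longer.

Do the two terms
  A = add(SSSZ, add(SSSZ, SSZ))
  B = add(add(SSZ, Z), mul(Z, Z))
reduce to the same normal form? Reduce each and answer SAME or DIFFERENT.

Answer: DIFFERENT — A ⇓ S^8(Z), B ⇓ SSZ

Working:
Term A:
  start: add(SSSZ, add(SSSZ, SSZ))
  step 1: S(add(SSZ, add(SSSZ, SSZ)))
  step 2: S(S(add(SZ, add(SSSZ, SSZ))))
  step 3: S(S(S(add(Z, add(SSSZ, SSZ)))))
  step 4: S(S(S(add(SSSZ, SSZ))))
  step 5: S(S(S(S(add(SSZ, SSZ)))))
  step 6: S(S(S(S(S(add(SZ, SSZ))))))
  step 7: S(S(S(S(S(S(add(Z, SSZ)))))))
  step 8: S^8(Z)

Term B:
  start: add(add(SSZ, Z), mul(Z, Z))
  step 1: add(S(add(SZ, Z)), mul(Z, Z))
  step 2: S(add(add(SZ, Z), mul(Z, Z)))
  step 3: S(add(S(add(Z, Z)), mul(Z, Z)))
  step 4: S(S(add(add(Z, Z), mul(Z, Z))))
  step 5: S(S(add(Z, mul(Z, Z))))
  step 6: S(S(mul(Z, Z)))
  step 7: SSZ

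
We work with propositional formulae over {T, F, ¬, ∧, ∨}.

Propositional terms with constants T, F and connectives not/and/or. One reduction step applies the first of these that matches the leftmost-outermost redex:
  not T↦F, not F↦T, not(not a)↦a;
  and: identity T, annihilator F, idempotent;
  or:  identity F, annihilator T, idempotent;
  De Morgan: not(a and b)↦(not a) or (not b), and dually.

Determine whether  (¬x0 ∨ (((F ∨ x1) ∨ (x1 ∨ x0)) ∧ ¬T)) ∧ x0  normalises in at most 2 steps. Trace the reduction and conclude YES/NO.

Answer: NO — after 2 steps the term is (¬x0 ∨ ((x1 ∨ (x1 ∨ x0)) ∧ F)) ∧ x0, not yet normal

Working:
  start: (¬x0 ∨ (((F ∨ x1) ∨ (x1 ∨ x0)) ∧ ¬T)) ∧ x0
  →1  (¬x0 ∨ ((x1 ∨ (x1 ∨ x0)) ∧ ¬T)) ∧ x0
  →2  (¬x0 ∨ ((x1 ∨ (x1 ∨ x0)) ∧ F)) ∧ x0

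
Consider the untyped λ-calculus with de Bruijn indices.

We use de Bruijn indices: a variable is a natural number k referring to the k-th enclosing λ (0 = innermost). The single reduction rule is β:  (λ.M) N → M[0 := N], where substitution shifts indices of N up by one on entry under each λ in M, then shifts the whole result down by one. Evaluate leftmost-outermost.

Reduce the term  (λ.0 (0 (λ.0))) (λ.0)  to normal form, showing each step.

  start: (λ.0 (0 (λ.0))) (λ.0)
  step 1: (λ.0) ((λ.0) (λ.0))
  step 2: (λ.0) (λ.0)
  step 3: λ.0

Answer: normal form = λ.0  (in 3 steps)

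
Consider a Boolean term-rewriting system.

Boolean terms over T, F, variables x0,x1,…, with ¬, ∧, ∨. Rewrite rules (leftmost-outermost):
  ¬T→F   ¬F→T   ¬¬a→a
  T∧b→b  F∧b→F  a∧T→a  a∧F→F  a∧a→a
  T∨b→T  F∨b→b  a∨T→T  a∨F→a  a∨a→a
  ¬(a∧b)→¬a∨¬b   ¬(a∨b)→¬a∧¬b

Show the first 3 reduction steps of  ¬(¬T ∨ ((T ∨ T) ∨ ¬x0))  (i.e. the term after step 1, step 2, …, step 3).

Answer: after 3 steps: ¬((T ∨ T) ∨ ¬x0)

Derivation:
  start: ¬(¬T ∨ ((T ∨ T) ∨ ¬x0))
  [1] ¬¬T ∧ ¬((T ∨ T) ∨ ¬x0)
  [2] T ∧ ¬((T ∨ T) ∨ ¬x0)
  [3] ¬((T ∨ T) ∨ ¬x0)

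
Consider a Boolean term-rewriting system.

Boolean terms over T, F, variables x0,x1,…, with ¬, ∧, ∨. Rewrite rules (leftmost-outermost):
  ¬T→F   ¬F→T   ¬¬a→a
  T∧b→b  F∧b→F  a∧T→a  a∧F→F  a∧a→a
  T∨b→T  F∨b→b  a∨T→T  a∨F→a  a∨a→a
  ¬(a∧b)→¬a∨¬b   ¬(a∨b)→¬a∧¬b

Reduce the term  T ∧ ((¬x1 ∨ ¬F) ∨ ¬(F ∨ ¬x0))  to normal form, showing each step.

Answer: normal form = T  (in 4 steps)

Derivation:
  start: T ∧ ((¬x1 ∨ ¬F) ∨ ¬(F ∨ ¬x0))
  →1  (¬x1 ∨ ¬F) ∨ ¬(F ∨ ¬x0)
  →2  (¬x1 ∨ T) ∨ ¬(F ∨ ¬x0)
  →3  T ∨ ¬(F ∨ ¬x0)
  →4  T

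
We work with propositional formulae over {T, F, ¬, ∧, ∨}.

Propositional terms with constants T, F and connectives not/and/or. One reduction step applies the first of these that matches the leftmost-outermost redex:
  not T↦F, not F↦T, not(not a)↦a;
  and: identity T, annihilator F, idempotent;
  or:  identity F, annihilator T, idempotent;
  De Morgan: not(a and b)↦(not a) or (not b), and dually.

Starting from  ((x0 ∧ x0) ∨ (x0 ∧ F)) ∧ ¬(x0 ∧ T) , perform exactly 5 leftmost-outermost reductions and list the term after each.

  start: ((x0 ∧ x0) ∨ (x0 ∧ F)) ∧ ¬(x0 ∧ T)
  step 1: (x0 ∨ (x0 ∧ F)) ∧ ¬(x0 ∧ T)
  step 2: (x0 ∨ F) ∧ ¬(x0 ∧ T)
  step 3: x0 ∧ ¬(x0 ∧ T)
  step 4: x0 ∧ (¬x0 ∨ ¬T)
  step 5: x0 ∧ (¬x0 ∨ F)

Answer: after 5 steps: x0 ∧ (¬x0 ∨ F)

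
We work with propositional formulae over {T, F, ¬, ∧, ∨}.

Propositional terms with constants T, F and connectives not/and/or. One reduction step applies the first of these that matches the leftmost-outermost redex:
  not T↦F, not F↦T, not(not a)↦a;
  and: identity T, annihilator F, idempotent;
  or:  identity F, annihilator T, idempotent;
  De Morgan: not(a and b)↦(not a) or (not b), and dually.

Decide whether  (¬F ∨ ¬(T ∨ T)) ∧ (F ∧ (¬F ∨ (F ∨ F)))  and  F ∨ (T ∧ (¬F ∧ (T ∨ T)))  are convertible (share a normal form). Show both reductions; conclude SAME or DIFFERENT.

Term A:
  start: (¬F ∨ ¬(T ∨ T)) ∧ (F ∧ (¬F ∨ (F ∨ F)))
  step 1: (T ∨ ¬(T ∨ T)) ∧ (F ∧ (¬F ∨ (F ∨ F)))
  step 2: T ∧ (F ∧ (¬F ∨ (F ∨ F)))
  step 3: F ∧ (¬F ∨ (F ∨ F))
  step 4: F

Term B:
  start: F ∨ (T ∧ (¬F ∧ (T ∨ T)))
  step 1: T ∧ (¬F ∧ (T ∨ T))
  step 2: ¬F ∧ (T ∨ T)
  step 3: T ∧ (T ∨ T)
  step 4: T ∨ T
  step 5: T

Answer: DIFFERENT — A ⇓ F, B ⇓ T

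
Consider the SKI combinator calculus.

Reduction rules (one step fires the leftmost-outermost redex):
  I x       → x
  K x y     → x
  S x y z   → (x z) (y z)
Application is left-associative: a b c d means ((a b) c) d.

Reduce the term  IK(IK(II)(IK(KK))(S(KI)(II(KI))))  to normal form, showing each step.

Answer: normal form = K(S(KI)(KI))  (in 7 steps)

Reduction:
  start: IK(IK(II)(IK(KK))(S(KI)(II(KI))))
  [1] K(IK(II)(IK(KK))(S(KI)(II(KI))))
  [2] K(K(II)(IK(KK))(S(KI)(II(KI))))
  [3] K(II(S(KI)(II(KI))))
  [4] K(I(S(KI)(II(KI))))
  [5] K(S(KI)(II(KI)))
  [6] K(S(KI)(I(KI)))
  [7] K(S(KI)(KI))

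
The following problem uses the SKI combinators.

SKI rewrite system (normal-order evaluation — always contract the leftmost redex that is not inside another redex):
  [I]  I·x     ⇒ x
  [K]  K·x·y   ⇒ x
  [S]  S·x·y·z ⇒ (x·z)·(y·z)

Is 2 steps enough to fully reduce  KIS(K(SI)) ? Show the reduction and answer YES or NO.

Answer: YES — reaches normal form K(SI) in 2 ≤ 2 steps

Derivation:
  start: KIS(K(SI))
  →1  I(K(SI))
  →2  K(SI)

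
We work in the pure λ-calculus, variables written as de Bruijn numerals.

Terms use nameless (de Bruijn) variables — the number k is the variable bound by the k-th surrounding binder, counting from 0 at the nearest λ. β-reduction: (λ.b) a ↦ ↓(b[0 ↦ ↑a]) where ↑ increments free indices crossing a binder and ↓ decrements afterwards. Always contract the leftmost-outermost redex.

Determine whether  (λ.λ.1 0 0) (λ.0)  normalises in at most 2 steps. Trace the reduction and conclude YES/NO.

  start: (λ.λ.1 0 0) (λ.0)
  →1  λ.(λ.0) 0 0
  →2  λ.0 0

Answer: YES — reaches normal form λ.0 0 in 2 ≤ 2 steps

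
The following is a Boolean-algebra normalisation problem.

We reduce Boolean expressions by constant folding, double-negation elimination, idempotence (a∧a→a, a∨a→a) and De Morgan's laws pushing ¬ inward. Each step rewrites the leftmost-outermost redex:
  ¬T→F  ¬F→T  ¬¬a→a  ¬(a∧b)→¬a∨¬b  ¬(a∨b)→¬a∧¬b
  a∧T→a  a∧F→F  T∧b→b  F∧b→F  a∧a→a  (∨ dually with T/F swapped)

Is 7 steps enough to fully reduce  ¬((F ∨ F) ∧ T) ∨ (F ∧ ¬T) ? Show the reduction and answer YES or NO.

Answer: YES — reaches normal form T in 6 ≤ 7 steps

Derivation:
  start: ¬((F ∨ F) ∧ T) ∨ (F ∧ ¬T)
  →1  (¬(F ∨ F) ∨ ¬T) ∨ (F ∧ ¬T)
  →2  ((¬F ∧ ¬F) ∨ ¬T) ∨ (F ∧ ¬T)
  →3  (¬F ∨ ¬T) ∨ (F ∧ ¬T)
  →4  (T ∨ ¬T) ∨ (F ∧ ¬T)
  →5  T ∨ (F ∧ ¬T)
  →6  T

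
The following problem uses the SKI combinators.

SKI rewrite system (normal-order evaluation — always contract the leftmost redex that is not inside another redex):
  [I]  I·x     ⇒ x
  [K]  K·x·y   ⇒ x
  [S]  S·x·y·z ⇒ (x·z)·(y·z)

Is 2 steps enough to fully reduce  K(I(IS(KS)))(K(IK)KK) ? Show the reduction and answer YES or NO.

  start: K(I(IS(KS)))(K(IK)KK)
  step 1: I(IS(KS))
  step 2: IS(KS)

Answer: NO — after 2 steps the term is IS(KS), not yet normal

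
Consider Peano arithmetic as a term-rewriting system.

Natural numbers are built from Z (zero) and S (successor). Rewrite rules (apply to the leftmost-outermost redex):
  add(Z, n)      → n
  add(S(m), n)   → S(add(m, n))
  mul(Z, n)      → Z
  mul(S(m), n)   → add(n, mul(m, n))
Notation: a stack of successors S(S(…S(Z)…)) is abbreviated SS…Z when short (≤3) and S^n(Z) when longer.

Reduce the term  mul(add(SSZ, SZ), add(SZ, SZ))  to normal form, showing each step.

Answer: normal form = S^6(Z)  (in 22 steps)

Derivation:
  start: mul(add(SSZ, SZ), add(SZ, SZ))
  →1  mul(S(add(SZ, SZ)), add(SZ, SZ))
  →2  add(add(SZ, SZ), mul(add(SZ, SZ), add(SZ, SZ)))
  →3  add(S(add(Z, SZ)), mul(add(SZ, SZ), add(SZ, SZ)))
  →4  S(add(add(Z, SZ), mul(add(SZ, SZ), add(SZ, SZ))))
  →5  S(add(SZ, mul(add(SZ, SZ), add(SZ, SZ))))
  →6  S(S(add(Z, mul(add(SZ, SZ), add(SZ, SZ)))))
  →7  S(S(mul(add(SZ, SZ), add(SZ, SZ))))
  →8  S(S(mul(S(add(Z, SZ)), add(SZ, SZ))))
  →9  S(S(add(add(SZ, SZ), mul(add(Z, SZ), add(SZ, SZ)))))
  →10  S(S(add(S(add(Z, SZ)), mul(add(Z, SZ), add(SZ, SZ)))))
  →11  S(S(S(add(add(Z, SZ), mul(add(Z, SZ), add(SZ, SZ))))))
  →12  S(S(S(add(SZ, mul(add(Z, SZ), add(SZ, SZ))))))
  →13  S(S(S(S(add(Z, mul(add(Z, SZ), add(SZ, SZ)))))))
  →14  S(S(S(S(mul(add(Z, SZ), add(SZ, SZ))))))
  →15  S(S(S(S(mul(SZ, add(SZ, SZ))))))
  →16  S(S(S(S(add(add(SZ, SZ), mul(Z, add(SZ, SZ)))))))
  →17  S(S(S(S(add(S(add(Z, SZ)), mul(Z, add(SZ, SZ)))))))
  →18  S(S(S(S(S(add(add(Z, SZ), mul(Z, add(SZ, SZ))))))))
  →19  S(S(S(S(S(add(SZ, mul(Z, add(SZ, SZ))))))))
  →20  S(S(S(S(S(S(add(Z, mul(Z, add(SZ, SZ)))))))))
  →21  S(S(S(S(S(S(mul(Z, add(SZ, SZ))))))))
  →22  S^6(Z)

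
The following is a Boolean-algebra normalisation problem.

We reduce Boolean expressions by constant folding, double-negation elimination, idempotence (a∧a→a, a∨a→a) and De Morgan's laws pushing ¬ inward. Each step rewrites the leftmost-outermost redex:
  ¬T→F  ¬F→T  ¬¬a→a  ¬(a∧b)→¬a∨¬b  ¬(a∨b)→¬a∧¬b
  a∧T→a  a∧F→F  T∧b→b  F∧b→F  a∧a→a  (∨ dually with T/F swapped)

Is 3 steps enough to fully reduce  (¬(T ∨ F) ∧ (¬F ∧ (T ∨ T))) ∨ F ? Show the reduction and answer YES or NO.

Answer: NO — after 3 steps the term is (F ∧ ¬F) ∧ (¬F ∧ (T ∨ T)), not yet normal

Working:
  start: (¬(T ∨ F) ∧ (¬F ∧ (T ∨ T))) ∨ F
  [1] ¬(T ∨ F) ∧ (¬F ∧ (T ∨ T))
  [2] (¬T ∧ ¬F) ∧ (¬F ∧ (T ∨ T))
  [3] (F ∧ ¬F) ∧ (¬F ∧ (T ∨ T))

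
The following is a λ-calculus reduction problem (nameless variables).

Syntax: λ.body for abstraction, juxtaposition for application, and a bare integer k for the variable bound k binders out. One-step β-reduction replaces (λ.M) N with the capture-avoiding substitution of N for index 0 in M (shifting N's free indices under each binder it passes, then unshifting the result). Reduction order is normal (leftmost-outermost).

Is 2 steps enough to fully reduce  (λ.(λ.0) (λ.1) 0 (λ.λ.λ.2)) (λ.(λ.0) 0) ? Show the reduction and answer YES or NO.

  start: (λ.(λ.0) (λ.1) 0 (λ.λ.λ.2)) (λ.(λ.0) 0)
  [1] (λ.0) (λ.λ.(λ.0) 0) (λ.(λ.0) 0) (λ.λ.λ.2)
  [2] (λ.λ.(λ.0) 0) (λ.(λ.0) 0) (λ.λ.λ.2)

Answer: NO — after 2 steps the term is (λ.λ.(λ.0) 0) (λ.(λ.0) 0) (λ.λ.λ.2), not yet normal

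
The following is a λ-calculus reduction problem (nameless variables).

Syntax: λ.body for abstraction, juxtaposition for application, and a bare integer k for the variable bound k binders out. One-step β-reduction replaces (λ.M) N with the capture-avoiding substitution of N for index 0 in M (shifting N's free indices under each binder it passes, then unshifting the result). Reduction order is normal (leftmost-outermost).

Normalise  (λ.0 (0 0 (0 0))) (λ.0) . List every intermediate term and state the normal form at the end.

  start: (λ.0 (0 0 (0 0))) (λ.0)
  [1] (λ.0) ((λ.0) (λ.0) ((λ.0) (λ.0)))
  [2] (λ.0) (λ.0) ((λ.0) (λ.0))
  [3] (λ.0) ((λ.0) (λ.0))
  [4] (λ.0) (λ.0)
  [5] λ.0

Answer: normal form = λ.0  (in 5 steps)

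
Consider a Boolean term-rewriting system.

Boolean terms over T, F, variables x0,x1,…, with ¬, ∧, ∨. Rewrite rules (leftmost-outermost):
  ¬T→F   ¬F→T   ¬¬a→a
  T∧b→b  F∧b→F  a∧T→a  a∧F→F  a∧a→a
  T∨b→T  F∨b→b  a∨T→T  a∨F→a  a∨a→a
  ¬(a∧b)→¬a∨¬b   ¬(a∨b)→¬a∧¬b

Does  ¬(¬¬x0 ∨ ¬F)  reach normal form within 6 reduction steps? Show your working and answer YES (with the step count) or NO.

Answer: YES — reaches normal form F in 4 ≤ 6 steps

Reduction:
  start: ¬(¬¬x0 ∨ ¬F)
  →1  ¬¬¬x0 ∧ ¬¬F
  →2  ¬x0 ∧ ¬¬F
  →3  ¬x0 ∧ F
  →4  F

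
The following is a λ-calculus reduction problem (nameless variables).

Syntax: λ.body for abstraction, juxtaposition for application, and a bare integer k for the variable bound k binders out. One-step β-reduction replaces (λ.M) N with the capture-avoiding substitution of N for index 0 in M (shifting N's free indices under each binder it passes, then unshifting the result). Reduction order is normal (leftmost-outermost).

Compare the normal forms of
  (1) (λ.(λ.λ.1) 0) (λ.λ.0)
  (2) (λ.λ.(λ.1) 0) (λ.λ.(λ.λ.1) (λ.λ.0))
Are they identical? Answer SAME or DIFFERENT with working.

Term A:
  start: (λ.(λ.λ.1) 0) (λ.λ.0)
  [1] (λ.λ.1) (λ.λ.0)
  [2] λ.λ.λ.0

Term B:
  start: (λ.λ.(λ.1) 0) (λ.λ.(λ.λ.1) (λ.λ.0))
  [1] λ.(λ.1) 0
  [2] λ.0

Answer: DIFFERENT — A ⇓ λ.λ.λ.0, B ⇓ λ.0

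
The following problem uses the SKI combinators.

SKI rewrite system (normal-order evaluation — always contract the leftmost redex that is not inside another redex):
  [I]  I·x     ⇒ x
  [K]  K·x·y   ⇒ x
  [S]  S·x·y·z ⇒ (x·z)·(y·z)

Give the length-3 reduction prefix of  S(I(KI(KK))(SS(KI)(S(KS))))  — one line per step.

Answer: after 3 steps: S(SS(KI)(S(KS)))

Derivation:
  start: S(I(KI(KK))(SS(KI)(S(KS))))
  [1] S(KI(KK)(SS(KI)(S(KS))))
  [2] S(I(SS(KI)(S(KS))))
  [3] S(SS(KI)(S(KS)))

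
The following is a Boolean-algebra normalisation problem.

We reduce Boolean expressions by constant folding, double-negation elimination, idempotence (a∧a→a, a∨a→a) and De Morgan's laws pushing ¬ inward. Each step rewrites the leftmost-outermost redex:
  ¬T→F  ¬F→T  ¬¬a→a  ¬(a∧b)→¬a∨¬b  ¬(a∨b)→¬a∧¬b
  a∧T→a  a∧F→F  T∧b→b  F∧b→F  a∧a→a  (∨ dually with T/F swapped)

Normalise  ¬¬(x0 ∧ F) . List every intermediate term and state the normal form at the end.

Answer: normal form = F  (in 2 steps)

Working:
  start: ¬¬(x0 ∧ F)
  step 1: x0 ∧ F
  step 2: F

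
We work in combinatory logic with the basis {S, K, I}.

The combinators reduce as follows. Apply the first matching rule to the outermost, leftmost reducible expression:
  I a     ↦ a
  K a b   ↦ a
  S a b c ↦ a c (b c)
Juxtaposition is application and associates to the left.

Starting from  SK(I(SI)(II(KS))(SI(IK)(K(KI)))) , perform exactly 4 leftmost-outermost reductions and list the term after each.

Answer: after 4 steps: SK(I(K(KI))(IK(K(KI)))(II(KS)(SI(IK)(K(KI)))))

Working:
  start: SK(I(SI)(II(KS))(SI(IK)(K(KI))))
  →1  SK(SI(II(KS))(SI(IK)(K(KI))))
  →2  SK(I(SI(IK)(K(KI)))(II(KS)(SI(IK)(K(KI)))))
  →3  SK(SI(IK)(K(KI))(II(KS)(SI(IK)(K(KI)))))
  →4  SK(I(K(KI))(IK(K(KI)))(II(KS)(SI(IK)(K(KI)))))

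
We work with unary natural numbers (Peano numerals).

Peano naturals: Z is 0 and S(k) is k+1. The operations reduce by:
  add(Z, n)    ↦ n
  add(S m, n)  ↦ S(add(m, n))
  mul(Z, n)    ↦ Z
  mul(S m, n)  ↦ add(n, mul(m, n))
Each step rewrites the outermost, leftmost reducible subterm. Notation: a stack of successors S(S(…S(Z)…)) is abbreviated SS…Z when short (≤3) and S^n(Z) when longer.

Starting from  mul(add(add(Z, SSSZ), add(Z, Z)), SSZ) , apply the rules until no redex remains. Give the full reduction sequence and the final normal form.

  start: mul(add(add(Z, SSSZ), add(Z, Z)), SSZ)
  step 1: mul(add(SSSZ, add(Z, Z)), SSZ)
  step 2: mul(S(add(SSZ, add(Z, Z))), SSZ)
  step 3: add(SSZ, mul(add(SSZ, add(Z, Z)), SSZ))
  step 4: S(add(SZ, mul(add(SSZ, add(Z, Z)), SSZ)))
  step 5: S(S(add(Z, mul(add(SSZ, add(Z, Z)), SSZ))))
  step 6: S(S(mul(add(SSZ, add(Z, Z)), SSZ)))
  step 7: S(S(mul(S(add(SZ, add(Z, Z))), SSZ)))
  step 8: S(S(add(SSZ, mul(add(SZ, add(Z, Z)), SSZ))))
  step 9: S(S(S(add(SZ, mul(add(SZ, add(Z, Z)), SSZ)))))
  step 10: S(S(S(S(add(Z, mul(add(SZ, add(Z, Z)), SSZ))))))
  step 11: S(S(S(S(mul(add(SZ, add(Z, Z)), SSZ)))))
  step 12: S(S(S(S(mul(S(add(Z, add(Z, Z))), SSZ)))))
  step 13: S(S(S(S(add(SSZ, mul(add(Z, add(Z, Z)), SSZ))))))
  step 14: S(S(S(S(S(add(SZ, mul(add(Z, add(Z, Z)), SSZ)))))))
  step 15: S(S(S(S(S(S(add(Z, mul(add(Z, add(Z, Z)), SSZ))))))))
  step 16: S(S(S(S(S(S(mul(add(Z, add(Z, Z)), SSZ)))))))
  step 17: S(S(S(S(S(S(mul(add(Z, Z), SSZ)))))))
  step 18: S(S(S(S(S(S(mul(Z, SSZ)))))))
  step 19: S^6(Z)

Answer: normal form = S^6(Z)  (in 19 steps)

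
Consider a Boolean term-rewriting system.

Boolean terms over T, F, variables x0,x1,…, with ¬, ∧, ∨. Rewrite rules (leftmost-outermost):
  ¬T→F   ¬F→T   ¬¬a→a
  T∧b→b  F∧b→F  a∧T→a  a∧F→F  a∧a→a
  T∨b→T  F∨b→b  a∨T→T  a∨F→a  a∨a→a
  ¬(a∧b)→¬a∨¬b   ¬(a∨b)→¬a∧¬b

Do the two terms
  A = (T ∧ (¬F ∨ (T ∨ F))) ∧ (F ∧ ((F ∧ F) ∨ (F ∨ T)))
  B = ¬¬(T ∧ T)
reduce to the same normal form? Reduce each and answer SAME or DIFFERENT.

Term A:
  start: (T ∧ (¬F ∨ (T ∨ F))) ∧ (F ∧ ((F ∧ F) ∨ (F ∨ T)))
  step 1: (¬F ∨ (T ∨ F)) ∧ (F ∧ ((F ∧ F) ∨ (F ∨ T)))
  step 2: (T ∨ (T ∨ F)) ∧ (F ∧ ((F ∧ F) ∨ (F ∨ T)))
  step 3: T ∧ (F ∧ ((F ∧ F) ∨ (F ∨ T)))
  step 4: F ∧ ((F ∧ F) ∨ (F ∨ T))
  step 5: F

Term B:
  start: ¬¬(T ∧ T)
  step 1: T ∧ T
  step 2: T

Answer: DIFFERENT — A ⇓ F, B ⇓ T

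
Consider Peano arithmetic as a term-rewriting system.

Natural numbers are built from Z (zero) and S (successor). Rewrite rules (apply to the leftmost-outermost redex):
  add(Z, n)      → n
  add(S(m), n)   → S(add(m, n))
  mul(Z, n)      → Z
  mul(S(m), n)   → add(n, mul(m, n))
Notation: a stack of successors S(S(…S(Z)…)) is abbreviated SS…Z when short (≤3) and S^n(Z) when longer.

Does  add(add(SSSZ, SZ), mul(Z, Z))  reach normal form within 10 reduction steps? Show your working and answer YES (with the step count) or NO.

Answer: YES — reaches normal form S^4(Z) in 10 ≤ 10 steps

Working:
  start: add(add(SSSZ, SZ), mul(Z, Z))
  →1  add(S(add(SSZ, SZ)), mul(Z, Z))
  →2  S(add(add(SSZ, SZ), mul(Z, Z)))
  →3  S(add(S(add(SZ, SZ)), mul(Z, Z)))
  →4  S(S(add(add(SZ, SZ), mul(Z, Z))))
  →5  S(S(add(S(add(Z, SZ)), mul(Z, Z))))
  →6  S(S(S(add(add(Z, SZ), mul(Z, Z)))))
  →7  S(S(S(add(SZ, mul(Z, Z)))))
  →8  S(S(S(S(add(Z, mul(Z, Z))))))
  →9  S(S(S(S(mul(Z, Z)))))
  →10  S^4(Z)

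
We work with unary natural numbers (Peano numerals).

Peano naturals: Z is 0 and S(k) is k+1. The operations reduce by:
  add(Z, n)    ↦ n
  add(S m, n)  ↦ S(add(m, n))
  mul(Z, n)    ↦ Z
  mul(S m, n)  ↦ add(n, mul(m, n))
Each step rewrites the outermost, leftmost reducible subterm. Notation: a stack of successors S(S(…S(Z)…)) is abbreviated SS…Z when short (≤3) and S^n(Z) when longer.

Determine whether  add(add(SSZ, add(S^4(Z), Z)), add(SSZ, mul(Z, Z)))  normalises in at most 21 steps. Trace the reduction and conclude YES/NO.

  start: add(add(SSZ, add(S^4(Z), Z)), add(SSZ, mul(Z, Z)))
  [1] add(S(add(SZ, add(S^4(Z), Z))), add(SSZ, mul(Z, Z)))
  [2] S(add(add(SZ, add(S^4(Z), Z)), add(SSZ, mul(Z, Z))))
  [3] S(add(S(add(Z, add(S^4(Z), Z))), add(SSZ, mul(Z, Z))))
  [4] S(S(add(add(Z, add(S^4(Z), Z)), add(SSZ, mul(Z, Z)))))
  [5] S(S(add(add(S^4(Z), Z), add(SSZ, mul(Z, Z)))))
  [6] S(S(add(S(add(SSSZ, Z)), add(SSZ, mul(Z, Z)))))
  [7] S(S(S(add(add(SSSZ, Z), add(SSZ, mul(Z, Z))))))
  [8] S(S(S(add(S(add(SSZ, Z)), add(SSZ, mul(Z, Z))))))
  [9] S(S(S(S(add(add(SSZ, Z), add(SSZ, mul(Z, Z)))))))
  [10] S(S(S(S(add(S(add(SZ, Z)), add(SSZ, mul(Z, Z)))))))
  [11] S(S(S(S(S(add(add(SZ, Z), add(SSZ, mul(Z, Z))))))))
  [12] S(S(S(S(S(add(S(add(Z, Z)), add(SSZ, mul(Z, Z))))))))
  [13] S(S(S(S(S(S(add(add(Z, Z), add(SSZ, mul(Z, Z)))))))))
  [14] S(S(S(S(S(S(add(Z, add(SSZ, mul(Z, Z)))))))))
  [15] S(S(S(S(S(S(add(SSZ, mul(Z, Z))))))))
  [16] S(S(S(S(S(S(S(add(SZ, mul(Z, Z)))))))))
  [17] S(S(S(S(S(S(S(S(add(Z, mul(Z, Z))))))))))
  [18] S(S(S(S(S(S(S(S(mul(Z, Z)))))))))
  [19] S^8(Z)

Answer: YES — reaches normal form S^8(Z) in 19 ≤ 21 steps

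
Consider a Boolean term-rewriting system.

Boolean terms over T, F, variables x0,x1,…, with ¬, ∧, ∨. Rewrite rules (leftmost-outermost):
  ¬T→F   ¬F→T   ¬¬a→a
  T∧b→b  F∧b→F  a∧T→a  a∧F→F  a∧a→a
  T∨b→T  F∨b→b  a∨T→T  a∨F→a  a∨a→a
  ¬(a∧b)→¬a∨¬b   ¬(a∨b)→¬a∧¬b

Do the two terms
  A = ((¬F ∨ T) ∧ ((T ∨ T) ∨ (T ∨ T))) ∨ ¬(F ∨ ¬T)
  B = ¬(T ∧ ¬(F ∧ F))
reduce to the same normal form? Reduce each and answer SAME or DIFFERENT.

Term A:
  start: ((¬F ∨ T) ∧ ((T ∨ T) ∨ (T ∨ T))) ∨ ¬(F ∨ ¬T)
  →1  (T ∧ ((T ∨ T) ∨ (T ∨ T))) ∨ ¬(F ∨ ¬T)
  →2  ((T ∨ T) ∨ (T ∨ T)) ∨ ¬(F ∨ ¬T)
  →3  (T ∨ T) ∨ ¬(F ∨ ¬T)
  →4  T ∨ ¬(F ∨ ¬T)
  →5  T

Term B:
  start: ¬(T ∧ ¬(F ∧ F))
  →1  ¬T ∨ ¬¬(F ∧ F)
  →2  F ∨ ¬¬(F ∧ F)
  →3  ¬¬(F ∧ F)
  →4  F ∧ F
  →5  F

Answer: DIFFERENT — A ⇓ T, B ⇓ F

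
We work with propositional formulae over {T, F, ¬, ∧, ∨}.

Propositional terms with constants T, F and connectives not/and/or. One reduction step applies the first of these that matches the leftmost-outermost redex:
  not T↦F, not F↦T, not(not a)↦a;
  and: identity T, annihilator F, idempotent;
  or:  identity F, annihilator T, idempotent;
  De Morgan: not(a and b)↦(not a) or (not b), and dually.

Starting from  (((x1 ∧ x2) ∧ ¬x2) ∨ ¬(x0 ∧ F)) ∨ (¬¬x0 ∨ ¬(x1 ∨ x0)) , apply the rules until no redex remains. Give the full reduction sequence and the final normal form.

Answer: normal form = T  (in 5 steps)

Working:
  start: (((x1 ∧ x2) ∧ ¬x2) ∨ ¬(x0 ∧ F)) ∨ (¬¬x0 ∨ ¬(x1 ∨ x0))
  [1] (((x1 ∧ x2) ∧ ¬x2) ∨ (¬x0 ∨ ¬F)) ∨ (¬¬x0 ∨ ¬(x1 ∨ x0))
  [2] (((x1 ∧ x2) ∧ ¬x2) ∨ (¬x0 ∨ T)) ∨ (¬¬x0 ∨ ¬(x1 ∨ x0))
  [3] (((x1 ∧ x2) ∧ ¬x2) ∨ T) ∨ (¬¬x0 ∨ ¬(x1 ∨ x0))
  [4] T ∨ (¬¬x0 ∨ ¬(x1 ∨ x0))
  [5] T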